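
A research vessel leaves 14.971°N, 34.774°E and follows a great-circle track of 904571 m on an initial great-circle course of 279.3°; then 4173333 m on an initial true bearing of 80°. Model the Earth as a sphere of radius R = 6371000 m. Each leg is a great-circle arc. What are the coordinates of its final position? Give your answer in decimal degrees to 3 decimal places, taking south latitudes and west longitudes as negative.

Apply the spherical direct solution leg by leg, carrying full precision between legs.
Leg 1: from (14.971°, 34.774°), δ = 904571/6371000 = 0.141983 rad, θ = 279.3° → φ = 16.130°, λ = 26.415°.
Leg 2: from (16.130°, 26.415°), δ = 4173333/6371000 = 0.655051 rad, θ = 80° → φ = 18.780°, λ = 65.738°.

latitude 18.780°, longitude 65.738°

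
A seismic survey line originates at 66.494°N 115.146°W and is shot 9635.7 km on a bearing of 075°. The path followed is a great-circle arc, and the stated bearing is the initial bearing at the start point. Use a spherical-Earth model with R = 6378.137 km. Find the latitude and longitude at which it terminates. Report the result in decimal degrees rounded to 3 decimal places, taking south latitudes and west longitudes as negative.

latitude 9.096°, longitude -12.690°

δ = 9635.7/6378.137 = 1.510739 rad (86.5590°).
Converting: φ₁ = 1.160539 rad, θ = 1.308997 rad.
sin φ₂ = sin φ₁ cos δ + cos φ₁ sin δ cos θ = (0.917018)(0.060021) + (0.398845)(0.998197)(0.258819) = 0.158083
φ₂ = asin(0.158083) = 0.158749 rad = 9.096°.
Δλ = atan2( sin θ sin δ cos φ₁ , cos δ − sin φ₁ sin φ₂ ) = atan2(0.384560, -0.084944) = 1.788191 rad = 102.456°.
λ₂ = -115.146° + 102.456° = -12.690°.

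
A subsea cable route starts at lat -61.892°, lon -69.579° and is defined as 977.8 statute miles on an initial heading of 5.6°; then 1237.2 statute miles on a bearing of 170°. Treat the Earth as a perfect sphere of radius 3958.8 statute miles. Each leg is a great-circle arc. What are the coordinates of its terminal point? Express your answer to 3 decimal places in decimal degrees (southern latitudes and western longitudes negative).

Apply the spherical direct solution leg by leg, carrying full precision between legs.
Leg 1: from (-61.892°, -69.579°), δ = 977.8/3958.8 = 0.246994 rad, θ = 5.6° → φ = -47.787°, λ = -67.544°.
Leg 2: from (-47.787°, -67.544°), δ = 1237.2/3958.8 = 0.312519 rad, θ = 170° → φ = -65.260°, λ = -60.215°.

latitude -65.260°, longitude -60.215°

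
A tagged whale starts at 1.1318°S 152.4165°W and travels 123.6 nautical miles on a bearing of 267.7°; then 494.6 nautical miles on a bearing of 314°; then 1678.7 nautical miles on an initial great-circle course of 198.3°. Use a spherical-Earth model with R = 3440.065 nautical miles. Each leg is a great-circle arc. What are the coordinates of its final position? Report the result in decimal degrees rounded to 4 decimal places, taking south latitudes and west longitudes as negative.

Apply the spherical direct solution leg by leg, carrying full precision between legs.
Leg 1: from (-1.1318°, -152.4165°), δ = 123.6/3440.065 = 0.035930 rad, θ = 267.7° → φ = -1.2137°, λ = -154.4739°.
Leg 2: from (-1.2137°, -154.4739°), δ = 494.6/3440.065 = 0.143776 rad, θ = 314° → φ = 4.5051°, λ = -160.4082°.
Leg 3: from (4.5051°, -160.4082°), δ = 1678.7/3440.065 = 0.487985 rad, θ = 198.3° → φ = -21.9861°, λ = -169.5431°.

latitude -21.9861°, longitude -169.5431°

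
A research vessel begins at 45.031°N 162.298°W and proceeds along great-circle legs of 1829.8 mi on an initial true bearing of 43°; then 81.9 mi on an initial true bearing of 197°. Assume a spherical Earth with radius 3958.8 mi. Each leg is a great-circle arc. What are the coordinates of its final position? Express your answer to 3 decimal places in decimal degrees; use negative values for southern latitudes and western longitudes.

latitude 58.603°, longitude -125.843°

Apply the spherical direct solution leg by leg, carrying full precision between legs.
Leg 1: from (45.031°, -162.298°), δ = 1829.8/3958.8 = 0.462211 rad, θ = 43° → φ = 59.739°, λ = -125.178°.
Leg 2: from (59.739°, -125.178°), δ = 81.9/3958.8 = 0.020688 rad, θ = 197° → φ = 58.603°, λ = -125.843°.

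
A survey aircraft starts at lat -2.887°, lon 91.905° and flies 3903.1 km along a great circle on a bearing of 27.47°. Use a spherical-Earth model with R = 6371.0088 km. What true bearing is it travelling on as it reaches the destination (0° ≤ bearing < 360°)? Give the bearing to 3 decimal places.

final bearing 31.427°

δ = 3903.1/6371.0088 = 0.612635 rad (35.1014°).
Start latitude φ₁ = -0.050388 rad; initial bearing θ = 0.479442 rad.
Destination latitude: φ₂ = arcsin( sin φ₁ cos δ + cos φ₁ sin δ cos θ ) = arcsin(0.468338) = 27.926°.
Δλ = atan2( sin θ sin δ cos φ₁ , cos δ − sin φ₁ sin φ₂ ) = atan2(0.264913, 0.841724) = 0.304912 rad = 17.470°.
Hence λ₂ = 91.905° + 17.470° = 109.375°.
The forward bearing on arrival equals the back-azimuth from the destination plus 180°.
Back-azimuth from P₂ (27.926°, 109.375°) to P₁ (-2.887°, 91.905°), with Δλ' = λ₁ − λ₂ = -17.470°: atan2( sin Δλ' cos φ₁ , cos φ₂ sin φ₁ − sin φ₂ cos φ₁ cos Δλ' ) = 211.427°.
Final bearing = (211.427° + 180°) mod 360° = 31.427°.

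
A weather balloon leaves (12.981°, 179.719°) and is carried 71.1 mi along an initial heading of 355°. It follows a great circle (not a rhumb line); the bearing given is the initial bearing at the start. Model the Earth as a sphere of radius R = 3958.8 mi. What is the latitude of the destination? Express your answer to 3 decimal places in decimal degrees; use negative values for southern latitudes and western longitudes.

latitude 14.006°

δ = 71.1/3958.8 = 0.017960 rad (1.0290°).
Start latitude φ₁ = 0.226561 rad; initial bearing θ = 6.195919 rad.
sin φ₂ = sin φ₁ cos δ + cos φ₁ sin δ cos θ = (0.224628)(0.999839) + (0.974445)(0.017959)(0.996195) = 0.242025
φ₂ = asin(0.242025) = 0.244453 rad = 14.006°.
For the longitude increment, Δλ = atan2( sin θ sin δ cos φ₁, cos δ − sin φ₁ sin φ₂ ) = atan2(-0.001525, 0.945473) = -0.092°.
Hence λ₂ = 179.719° + -0.092° = 179.627°.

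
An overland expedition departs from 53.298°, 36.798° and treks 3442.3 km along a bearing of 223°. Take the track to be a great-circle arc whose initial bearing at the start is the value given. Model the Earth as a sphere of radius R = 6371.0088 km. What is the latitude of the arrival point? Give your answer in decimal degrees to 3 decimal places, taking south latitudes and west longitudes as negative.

δ = 3442.3/6371.0088 = 0.540307 rad (30.9573°).
Converting: φ₁ = 0.930226 rad, θ = 3.892084 rad.
sin φ₂ = sin φ₁ cos δ + cos φ₁ sin δ cos θ = (0.801755)(0.857551) + (0.597653)(0.514399)(-0.731354) = 0.462704
φ₂ = asin(0.462704) = 0.481043 rad = 27.562°.
For the longitude increment, Δλ = atan2( sin θ sin δ cos φ₁, cos δ − sin φ₁ sin φ₂ ) = atan2(-0.209668, 0.486576) = -23.311°.
λ₂ = λ₁ + Δλ = 13.487°.

latitude 27.562°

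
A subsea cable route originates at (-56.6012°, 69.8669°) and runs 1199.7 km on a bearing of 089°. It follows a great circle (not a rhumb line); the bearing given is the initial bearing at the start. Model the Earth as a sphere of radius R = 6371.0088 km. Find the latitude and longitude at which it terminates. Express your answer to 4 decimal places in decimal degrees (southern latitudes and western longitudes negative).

latitude -54.9153°, longitude 88.8705°

Central angle δ = d/R = 0.188306 rad.
Converting: φ₁ = -0.987877 rad, θ = 1.553343 rad.
Applying the spherical law of cosines for sides, sin φ₂ = sin φ₁ cos δ + cos φ₁ sin δ cos θ = -0.818303, so φ₂ = -54.9153°.
Then Δλ = atan2(0.103028, 0.299155) = 0.331676 rad, from sin θ sin δ cos φ₁ over cos δ − sin φ₁ sin φ₂.
λ₂ = λ₁ + Δλ = 88.8705°.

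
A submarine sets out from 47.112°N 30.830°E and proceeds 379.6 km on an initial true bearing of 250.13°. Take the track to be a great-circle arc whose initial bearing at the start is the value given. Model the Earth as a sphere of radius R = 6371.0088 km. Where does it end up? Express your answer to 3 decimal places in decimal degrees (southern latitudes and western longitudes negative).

Central angle δ = d/R = 0.059582 rad.
Start latitude φ₁ = 0.822260 rad; initial bearing θ = 4.365592 rad.
sin φ₂ = sin φ₁ cos δ + cos φ₁ sin δ cos θ = (0.732685)(0.998225) + (0.680567)(0.059547)(-0.339887) = 0.717611
φ₂ = asin(0.717611) = 0.800366 rad = 45.858°.
For the longitude increment, Δλ = atan2( sin θ sin δ cos φ₁, cos δ − sin φ₁ sin φ₂ ) = atan2(-0.038113, 0.472442) = -4.612°.
Hence λ₂ = 30.830° + -4.612° = 26.218°.

latitude 45.858°, longitude 26.218°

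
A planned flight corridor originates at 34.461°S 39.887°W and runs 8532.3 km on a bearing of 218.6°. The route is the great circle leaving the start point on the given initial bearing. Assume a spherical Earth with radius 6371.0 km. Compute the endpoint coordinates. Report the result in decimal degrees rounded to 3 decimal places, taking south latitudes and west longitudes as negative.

latitude -49.203°, longitude -151.551°

The arc subtends δ = 8532.3/6371 = 1.339240 rad at the centre.
Converting: φ₁ = -0.601458 rad, θ = 3.815290 rad.
Applying the spherical law of cosines for sides, sin φ₂ = sin φ₁ cos δ + cos φ₁ sin δ cos θ = -0.757032, so φ₂ = -49.203°.
For the longitude increment, Δλ = atan2( sin θ sin δ cos φ₁, cos δ − sin φ₁ sin φ₂ ) = atan2(-0.500667, -0.198870) = -111.664°.
λ₂ = λ₁ + Δλ = -151.551°.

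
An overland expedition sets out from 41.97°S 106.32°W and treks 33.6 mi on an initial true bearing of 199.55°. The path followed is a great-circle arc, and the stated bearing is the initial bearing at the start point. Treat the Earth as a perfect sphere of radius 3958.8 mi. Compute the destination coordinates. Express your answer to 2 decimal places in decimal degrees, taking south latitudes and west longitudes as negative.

latitude -42.43°, longitude -106.54°

The arc subtends δ = 33.6/3958.8 = 0.008487 rad at the centre.
Start latitude φ₁ = -0.732515 rad; initial bearing θ = 3.482805 rad.
Destination latitude: φ₂ = arcsin( sin φ₁ cos δ + cos φ₁ sin δ cos θ ) = arcsin(-0.674664) = -42.43°.
For the longitude increment, Δλ = atan2( sin θ sin δ cos φ₁, cos δ − sin φ₁ sin φ₂ ) = atan2(-0.002112, 0.548788) = -0.22°.
Hence λ₂ = -106.32° + -0.22° = -106.54°.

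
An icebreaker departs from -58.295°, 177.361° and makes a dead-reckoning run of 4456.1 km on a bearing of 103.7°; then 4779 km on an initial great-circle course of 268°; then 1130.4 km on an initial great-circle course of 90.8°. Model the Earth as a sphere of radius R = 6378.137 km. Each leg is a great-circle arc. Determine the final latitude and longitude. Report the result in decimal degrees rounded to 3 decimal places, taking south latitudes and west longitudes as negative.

latitude -33.039°, longitude -158.791°

Apply the spherical direct solution leg by leg, carrying full precision between legs.
Leg 1: from (-58.295°, 177.361°), δ = 4456.1/6378.137 = 0.698652 rad, θ = 103.7° → φ = -47.012°, λ = -116.224°.
Leg 2: from (-47.012°, -116.224°), δ = 4779/6378.137 = 0.749278 rad, θ = 268° → φ = -33.490°, λ = -170.931°.
Leg 3: from (-33.490°, -170.931°), δ = 1130.4/6378.137 = 0.177230 rad, θ = 90.8° → φ = -33.039°, λ = -158.791°.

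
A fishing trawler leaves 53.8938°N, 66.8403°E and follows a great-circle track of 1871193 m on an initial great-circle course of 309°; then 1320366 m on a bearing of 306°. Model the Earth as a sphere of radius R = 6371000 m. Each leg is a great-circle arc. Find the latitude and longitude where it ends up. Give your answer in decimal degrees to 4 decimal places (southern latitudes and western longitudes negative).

latitude 66.8000°, longitude 13.4868°

Apply the spherical direct solution leg by leg, carrying full precision between legs.
Leg 1: from (53.8938°, 66.8403°), δ = 1871193/6371000 = 0.293705 rad, θ = 309° → φ = 61.7257°, λ = 38.4838°.
Leg 2: from (61.7257°, 38.4838°), δ = 1320366/6371000 = 0.207246 rad, θ = 306° → φ = 66.8000°, λ = 13.4868°.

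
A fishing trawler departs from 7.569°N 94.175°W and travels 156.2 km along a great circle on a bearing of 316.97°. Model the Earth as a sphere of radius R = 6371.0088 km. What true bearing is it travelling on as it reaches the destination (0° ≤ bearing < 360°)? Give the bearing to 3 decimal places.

final bearing 316.834°

Central angle δ = d/R = 0.024517 rad.
Start latitude φ₁ = 0.132104 rad; initial bearing θ = 5.532170 rad.
Destination latitude: φ₂ = arcsin( sin φ₁ cos δ + cos φ₁ sin δ cos θ ) = arcsin(0.149445) = 8.595°.
Then Δλ = atan2(-0.016583, 0.980015) = -0.016919 rad, from sin θ sin δ cos φ₁ over cos δ − sin φ₁ sin φ₂.
λ₂ = λ₁ + Δλ = -95.144°.
The forward bearing on arrival equals the back-azimuth from the destination plus 180°.
Back-azimuth from P₂ (8.595°, -95.144°) to P₁ (7.569°, -94.175°), with Δλ' = λ₁ − λ₂ = 0.969°: atan2( sin Δλ' cos φ₁ , cos φ₂ sin φ₁ − sin φ₂ cos φ₁ cos Δλ' ) = 136.834°.
Final bearing = (136.834° + 180°) mod 360° = 316.834°.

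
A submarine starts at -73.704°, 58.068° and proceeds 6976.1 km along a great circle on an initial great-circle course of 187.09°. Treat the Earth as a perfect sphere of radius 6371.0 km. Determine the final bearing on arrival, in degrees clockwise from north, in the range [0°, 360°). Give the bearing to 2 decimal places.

δ = 6976.1/6371 = 1.094977 rad (62.7376°).
Start latitude φ₁ = -1.286377 rad; initial bearing θ = 3.265336 rad.
Applying the spherical law of cosines for sides, sin φ₂ = sin φ₁ cos δ + cos φ₁ sin δ cos θ = -0.687187, so φ₂ = -43.408°.
For the longitude increment, Δλ = atan2( sin θ sin δ cos φ₁, cos δ − sin φ₁ sin φ₂ ) = atan2(-0.030787, -0.201512) = -171.314°.
Hence λ₂ = 58.068° + -171.314° = -113.246°.
The forward bearing on arrival equals the back-azimuth from the destination plus 180°.
Back-azimuth from P₂ (-43.41°, -113.25°) to P₁ (-73.70°, 58.07°), with Δλ' = λ₁ − λ₂ = 171.31°: atan2( sin Δλ' cos φ₁ , cos φ₂ sin φ₁ − sin φ₂ cos φ₁ cos Δλ' ) = 177.27°.
Final bearing = (177.27° + 180°) mod 360° = 357.27°.

final bearing 357.27°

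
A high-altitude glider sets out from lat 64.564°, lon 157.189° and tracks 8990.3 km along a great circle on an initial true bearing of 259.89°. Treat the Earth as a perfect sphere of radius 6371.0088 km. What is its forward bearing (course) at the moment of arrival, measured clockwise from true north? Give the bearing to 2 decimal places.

final bearing 205.08°

Central angle δ = d/R = 1.411127 rad.
Converting: φ₁ = 1.126854 rad, θ = 4.535936 rad.
Applying the spherical law of cosines for sides, sin φ₂ = sin φ₁ cos δ + cos φ₁ sin δ cos θ = 0.069145, so φ₂ = 3.965°.
Then Δλ = atan2(-0.417455, 0.096550) = -1.343511 rad, from sin θ sin δ cos φ₁ over cos δ − sin φ₁ sin φ₂.
λ₂ = 157.189° + -76.978° = 80.211°.
The forward bearing on arrival equals the back-azimuth from the destination plus 180°.
Back-azimuth from P₂ (3.96°, 80.21°) to P₁ (64.56°, 157.19°), with Δλ' = λ₁ − λ₂ = 76.98°: atan2( sin Δλ' cos φ₁ , cos φ₂ sin φ₁ − sin φ₂ cos φ₁ cos Δλ' ) = 25.08°.
Final bearing = (25.08° + 180°) mod 360° = 205.08°.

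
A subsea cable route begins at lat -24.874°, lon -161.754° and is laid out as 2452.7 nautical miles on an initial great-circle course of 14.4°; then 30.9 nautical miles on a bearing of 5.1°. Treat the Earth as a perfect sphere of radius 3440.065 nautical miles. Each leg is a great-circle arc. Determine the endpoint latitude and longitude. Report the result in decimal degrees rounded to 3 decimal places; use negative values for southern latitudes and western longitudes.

Apply the spherical direct solution leg by leg, carrying full precision between legs.
Leg 1: from (-24.874°, -161.754°), δ = 2452.7/3440.065 = 0.712981 rad, θ = 14.4° → φ = 14.869°, λ = -152.065°.
Leg 2: from (14.869°, -152.065°), δ = 30.9/3440.065 = 0.008982 rad, θ = 5.1° → φ = 15.381°, λ = -152.017°.

latitude 15.381°, longitude -152.017°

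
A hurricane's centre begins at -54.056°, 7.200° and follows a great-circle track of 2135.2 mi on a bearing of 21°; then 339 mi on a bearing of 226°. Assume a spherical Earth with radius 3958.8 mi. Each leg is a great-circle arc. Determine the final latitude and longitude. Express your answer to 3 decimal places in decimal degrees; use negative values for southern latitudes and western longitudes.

Apply the spherical direct solution leg by leg, carrying full precision between legs.
Leg 1: from (-54.056°, 7.200°), δ = 2135.2/3958.8 = 0.539355 rad, θ = 21° → φ = -24.407°, λ = 18.861°.
Leg 2: from (-24.407°, 18.861°), δ = 339/3958.8 = 0.085632 rad, θ = 226° → φ = -27.762°, λ = 14.874°.

latitude -27.762°, longitude 14.874°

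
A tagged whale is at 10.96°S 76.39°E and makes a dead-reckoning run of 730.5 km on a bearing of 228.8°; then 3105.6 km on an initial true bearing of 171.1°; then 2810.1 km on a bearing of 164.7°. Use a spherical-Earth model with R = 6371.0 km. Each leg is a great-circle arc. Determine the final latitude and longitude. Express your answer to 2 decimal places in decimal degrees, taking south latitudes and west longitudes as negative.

Apply the spherical direct solution leg by leg, carrying full precision between legs.
Leg 1: from (-10.96°, 76.39°), δ = 730.5/6371 = 0.114660 rad, θ = 228.8° → φ = -15.24°, λ = 71.27°.
Leg 2: from (-15.24°, 71.27°), δ = 3105.6/6371 = 0.487459 rad, θ = 171.1° → φ = -42.74°, λ = 76.93°.
Leg 3: from (-42.74°, 76.93°), δ = 2810.1/6371 = 0.441077 rad, θ = 164.7° → φ = -66.37°, λ = 93.26°.

latitude -66.37°, longitude 93.26°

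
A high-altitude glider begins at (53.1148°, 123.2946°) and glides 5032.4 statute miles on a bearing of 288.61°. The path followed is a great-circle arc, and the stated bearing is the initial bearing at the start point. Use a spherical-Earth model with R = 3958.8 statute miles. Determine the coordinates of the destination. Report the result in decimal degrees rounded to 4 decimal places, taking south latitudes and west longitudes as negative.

Angular distance δ = d/R = 5032.4 / 3958.8 = 1.271193 rad.
Start latitude φ₁ = 0.927028 rad; initial bearing θ = 5.037195 rad.
Destination latitude: φ₂ = arcsin( sin φ₁ cos δ + cos φ₁ sin δ cos θ ) = arcsin(0.419076) = 24.7763°.
Then Δλ = atan2(-0.543491, -0.040053) = -1.644358 rad, from sin θ sin δ cos φ₁ over cos δ − sin φ₁ sin φ₂.
λ₂ = 123.2946° + -94.2148° = 29.0798°.

latitude 24.7763°, longitude 29.0798°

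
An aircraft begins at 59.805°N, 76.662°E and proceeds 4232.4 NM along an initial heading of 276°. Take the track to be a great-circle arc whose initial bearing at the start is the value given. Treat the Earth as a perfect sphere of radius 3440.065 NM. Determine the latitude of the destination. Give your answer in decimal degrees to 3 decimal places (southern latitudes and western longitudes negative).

Central angle δ = d/R = 1.230326 rad.
Start latitude φ₁ = 1.043794 rad; initial bearing θ = 4.817109 rad.
Applying the spherical law of cosines for sides, sin φ₂ = sin φ₁ cos δ + cos φ₁ sin δ cos θ = 0.338177, so φ₂ = 19.766°.
For the longitude increment, Δλ = atan2( sin θ sin δ cos φ₁, cos δ − sin φ₁ sin φ₂ ) = atan2(-0.471477, 0.041638) = -84.953°.
λ₂ = λ₁ + Δλ = -8.291°.

latitude 19.766°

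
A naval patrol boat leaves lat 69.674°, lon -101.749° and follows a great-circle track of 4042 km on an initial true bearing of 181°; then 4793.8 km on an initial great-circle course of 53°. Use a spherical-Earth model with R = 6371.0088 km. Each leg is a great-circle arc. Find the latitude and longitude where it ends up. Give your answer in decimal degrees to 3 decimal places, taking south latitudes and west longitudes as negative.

latitude 48.136°, longitude -47.588°

Apply the spherical direct solution leg by leg, carrying full precision between legs.
Leg 1: from (69.674°, -101.749°), δ = 4042/6371.0088 = 0.634436 rad, θ = 181° → φ = 33.326°, λ = -102.458°.
Leg 2: from (33.326°, -102.458°), δ = 4793.8/6371.0088 = 0.752440 rad, θ = 53° → φ = 48.136°, λ = -47.588°.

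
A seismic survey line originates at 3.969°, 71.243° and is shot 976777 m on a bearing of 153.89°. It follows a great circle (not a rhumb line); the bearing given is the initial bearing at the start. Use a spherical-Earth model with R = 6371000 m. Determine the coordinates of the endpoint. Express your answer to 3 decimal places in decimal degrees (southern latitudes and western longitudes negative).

latitude -3.922°, longitude 75.106°

δ = 976777/6371000 = 0.153316 rad (8.7844°).
With φ₁ = 3.969° = 0.069272 rad and θ = 153.89° = 2.685887 rad:
Applying the spherical law of cosines for sides, sin φ₂ = sin φ₁ cos δ + cos φ₁ sin δ cos θ = -0.068398, so φ₂ = -3.922°.
Δλ = atan2( sin θ sin δ cos φ₁ , cos δ − sin φ₁ sin φ₂ ) = atan2(0.067049, 0.993004) = 0.067419 rad = 3.863°.
Hence λ₂ = 71.243° + 3.863° = 75.106°.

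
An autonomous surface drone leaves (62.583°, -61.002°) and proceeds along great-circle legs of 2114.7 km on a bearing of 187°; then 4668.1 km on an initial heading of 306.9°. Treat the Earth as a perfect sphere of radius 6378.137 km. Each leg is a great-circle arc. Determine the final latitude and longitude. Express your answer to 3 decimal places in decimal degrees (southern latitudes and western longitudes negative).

latitude 53.507°, longitude -128.119°

Apply the spherical direct solution leg by leg, carrying full precision between legs.
Leg 1: from (62.583°, -61.002°), δ = 2114.7/6378.137 = 0.331554 rad, θ = 187° → φ = 43.675°, λ = -64.146°.
Leg 2: from (43.675°, -64.146°), δ = 4668.1/6378.137 = 0.731891 rad, θ = 306.9° → φ = 53.507°, λ = -128.119°.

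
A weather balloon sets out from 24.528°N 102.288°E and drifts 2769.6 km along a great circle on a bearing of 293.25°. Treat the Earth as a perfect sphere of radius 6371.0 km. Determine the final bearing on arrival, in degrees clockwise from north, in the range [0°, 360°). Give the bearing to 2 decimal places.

final bearing 280.23°

δ = 2769.6/6371 = 0.434720 rad (24.9076°).
With φ₁ = 24.528° = 0.428094 rad and θ = 293.25° = 5.118178 rad:
Destination latitude: φ₂ = arcsin( sin φ₁ cos δ + cos φ₁ sin δ cos θ ) = arcsin(0.527771) = 31.855°.
For the longitude increment, Δλ = atan2( sin θ sin δ cos φ₁, cos δ − sin φ₁ sin φ₂ ) = atan2(-0.352035, 0.687890) = -27.102°.
λ₂ = λ₁ + Δλ = 75.186°.
The forward bearing on arrival equals the back-azimuth from the destination plus 180°.
Back-azimuth from P₂ (31.86°, 75.19°) to P₁ (24.53°, 102.29°), with Δλ' = λ₁ − λ₂ = 27.10°: atan2( sin Δλ' cos φ₁ , cos φ₂ sin φ₁ − sin φ₂ cos φ₁ cos Δλ' ) = 100.23°.
Final bearing = (100.23° + 180°) mod 360° = 280.23°.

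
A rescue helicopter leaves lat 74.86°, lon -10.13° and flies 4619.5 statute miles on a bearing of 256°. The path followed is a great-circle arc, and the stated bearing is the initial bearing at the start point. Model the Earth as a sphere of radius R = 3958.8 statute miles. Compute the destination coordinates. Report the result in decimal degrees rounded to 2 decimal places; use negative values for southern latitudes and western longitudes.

The arc subtends δ = 4619.5/3958.8 = 1.166894 rad at the centre.
Start latitude φ₁ = 1.306553 rad; initial bearing θ = 4.468043 rad.
Applying the spherical law of cosines for sides, sin φ₂ = sin φ₁ cos δ + cos φ₁ sin δ cos θ = 0.321268, so φ₂ = 18.74°.
For the longitude increment, Δλ = atan2( sin θ sin δ cos φ₁, cos δ − sin φ₁ sin φ₂ ) = atan2(-0.233029, 0.082893) = -70.42°.
λ₂ = λ₁ + Δλ = -80.55°.

latitude 18.74°, longitude -80.55°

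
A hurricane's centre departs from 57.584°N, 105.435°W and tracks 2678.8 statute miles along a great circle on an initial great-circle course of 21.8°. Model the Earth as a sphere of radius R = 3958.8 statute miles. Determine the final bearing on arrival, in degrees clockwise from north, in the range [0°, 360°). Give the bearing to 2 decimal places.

Angular distance δ = d/R = 2678.8 / 3958.8 = 0.676670 rad.
Converting: φ₁ = 1.005030 rad, θ = 0.380482 rad.
sin φ₂ = sin φ₁ cos δ + cos φ₁ sin δ cos θ = (0.844178)(0.779662) + (0.536063)(0.626200)(0.928486) = 0.969850
φ₂ = asin(0.969850) = 1.324616 rad = 75.895°.
Then Δλ = atan2(0.124662, -0.039064) = 1.874466 rad, from sin θ sin δ cos φ₁ over cos δ − sin φ₁ sin φ₂.
Hence λ₂ = -105.435° + 107.399° = 1.964°.
The forward bearing on arrival equals the back-azimuth from the destination plus 180°.
Back-azimuth from P₂ (75.89°, 1.96°) to P₁ (57.58°, -105.44°), with Δλ' = λ₁ − λ₂ = -107.40°: atan2( sin Δλ' cos φ₁ , cos φ₂ sin φ₁ − sin φ₂ cos φ₁ cos Δλ' ) = 305.23°.
Final bearing = (305.23° + 180°) mod 360° = 125.23°.

final bearing 125.23°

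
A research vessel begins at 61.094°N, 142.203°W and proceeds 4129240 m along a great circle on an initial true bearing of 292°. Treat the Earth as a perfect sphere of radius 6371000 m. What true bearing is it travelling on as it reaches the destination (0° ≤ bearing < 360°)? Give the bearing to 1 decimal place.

final bearing 229.4°

Central angle δ = d/R = 0.648131 rad.
Start latitude φ₁ = 1.066291 rad; initial bearing θ = 5.096361 rad.
Destination latitude: φ₂ = arcsin( sin φ₁ cos δ + cos φ₁ sin δ cos θ ) = arcsin(0.807207) = 53.824°.
Then Δλ = atan2(-0.270563, 0.090574) = -1.247761 rad, from sin θ sin δ cos φ₁ over cos δ − sin φ₁ sin φ₂.
λ₂ = -142.203° + -71.491° = -213.694°, normalized to (−180°, 180°] → 146.306°.
The forward bearing on arrival equals the back-azimuth from the destination plus 180°.
Back-azimuth from P₂ (53.8°, 146.3°) to P₁ (61.1°, -142.2°), with Δλ' = λ₁ − λ₂ = -288.5°: atan2( sin Δλ' cos φ₁ , cos φ₂ sin φ₁ − sin φ₂ cos φ₁ cos Δλ' ) = 49.4°.
Final bearing = (49.4° + 180°) mod 360° = 229.4°.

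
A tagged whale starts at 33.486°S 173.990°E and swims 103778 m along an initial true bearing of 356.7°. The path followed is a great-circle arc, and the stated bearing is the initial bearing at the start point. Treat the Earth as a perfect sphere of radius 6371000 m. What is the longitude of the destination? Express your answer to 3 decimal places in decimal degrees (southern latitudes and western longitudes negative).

longitude 173.926°

Central angle δ = d/R = 0.016289 rad.
Start latitude φ₁ = -0.584441 rad; initial bearing θ = 6.225589 rad.
Destination latitude: φ₂ = arcsin( sin φ₁ cos δ + cos φ₁ sin δ cos θ ) = arcsin(-0.538098) = -32.554°.
Then Δλ = atan2(-0.000782, 0.702981) = -0.001112 rad, from sin θ sin δ cos φ₁ over cos δ − sin φ₁ sin φ₂.
Hence λ₂ = 173.990° + -0.064° = 173.926°.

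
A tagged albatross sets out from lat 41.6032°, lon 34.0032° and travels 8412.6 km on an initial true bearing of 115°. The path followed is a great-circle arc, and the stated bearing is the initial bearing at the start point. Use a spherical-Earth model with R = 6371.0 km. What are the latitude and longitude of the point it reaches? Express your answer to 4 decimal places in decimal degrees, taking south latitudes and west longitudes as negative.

The arc subtends δ = 8412.6/6371 = 1.320452 rad at the centre.
With φ₁ = 41.6032° = 0.726113 rad and θ = 115° = 2.007129 rad:
Applying the spherical law of cosines for sides, sin φ₂ = sin φ₁ cos δ + cos φ₁ sin δ cos θ = -0.141677, so φ₂ = -8.1449°.
Then Δλ = atan2(0.656576, 0.341806) = 1.090813 rad, from sin θ sin δ cos φ₁ over cos δ − sin φ₁ sin φ₂.
λ₂ = 34.0032° + 62.4990° = 96.5022°.

latitude -8.1449°, longitude 96.5022°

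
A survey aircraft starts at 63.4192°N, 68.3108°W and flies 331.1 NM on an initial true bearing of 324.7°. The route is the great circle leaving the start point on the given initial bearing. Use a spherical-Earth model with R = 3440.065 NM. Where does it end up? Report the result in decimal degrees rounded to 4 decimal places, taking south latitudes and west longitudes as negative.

latitude 67.7075°, longitude -76.7288°

Central angle δ = d/R = 0.096248 rad.
With φ₁ = 63.4192° = 1.106874 rad and θ = 324.7° = 5.667084 rad:
sin φ₂ = sin φ₁ cos δ + cos φ₁ sin δ cos θ = (0.894304)(0.995372) + (0.447459)(0.096100)(0.816138) = 0.925260
φ₂ = asin(0.925260) = 1.181719 rad = 67.7075°.
Then Δλ = atan2(-0.024848, 0.167908) = -0.146921 rad, from sin θ sin δ cos φ₁ over cos δ − sin φ₁ sin φ₂.
λ₂ = -68.3108° + -8.4180° = -76.7288°.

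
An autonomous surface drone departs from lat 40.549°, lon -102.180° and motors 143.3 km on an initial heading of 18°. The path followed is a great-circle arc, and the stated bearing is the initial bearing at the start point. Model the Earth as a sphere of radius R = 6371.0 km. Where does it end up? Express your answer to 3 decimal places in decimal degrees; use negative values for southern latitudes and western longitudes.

latitude 41.773°, longitude -101.646°

The arc subtends δ = 143.3/6371 = 0.022493 rad at the centre.
Start latitude φ₁ = 0.707714 rad; initial bearing θ = 0.314159 rad.
Applying the spherical law of cosines for sides, sin φ₂ = sin φ₁ cos δ + cos φ₁ sin δ cos θ = 0.666187, so φ₂ = 41.773°.
Then Δλ = atan2(0.005281, 0.566660) = 0.009319 rad, from sin θ sin δ cos φ₁ over cos δ − sin φ₁ sin φ₂.
Hence λ₂ = -102.180° + 0.534° = -101.646°.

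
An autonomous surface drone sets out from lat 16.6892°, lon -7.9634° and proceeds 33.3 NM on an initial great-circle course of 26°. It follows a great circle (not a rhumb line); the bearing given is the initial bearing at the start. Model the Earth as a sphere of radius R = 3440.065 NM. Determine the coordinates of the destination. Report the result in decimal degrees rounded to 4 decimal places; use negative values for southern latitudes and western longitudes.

Central angle δ = d/R = 0.009680 rad.
Converting: φ₁ = 0.291281 rad, θ = 0.453786 rad.
Applying the spherical law of cosines for sides, sin φ₂ = sin φ₁ cos δ + cos φ₁ sin δ cos θ = 0.295500, so φ₂ = 17.1875°.
For the longitude increment, Δλ = atan2( sin θ sin δ cos φ₁, cos δ − sin φ₁ sin φ₂ ) = atan2(0.004065, 0.915091) = 0.2545°.
Hence λ₂ = -7.9634° + 0.2545° = -7.7089°.

latitude 17.1875°, longitude -7.7089°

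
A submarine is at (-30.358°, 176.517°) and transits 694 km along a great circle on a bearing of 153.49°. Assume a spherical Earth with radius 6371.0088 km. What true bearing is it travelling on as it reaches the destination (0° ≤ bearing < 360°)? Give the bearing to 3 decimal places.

Central angle δ = d/R = 0.108931 rad.
With φ₁ = -30.358° = -0.529847 rad and θ = 153.49° = 2.678906 rad:
sin φ₂ = sin φ₁ cos δ + cos φ₁ sin δ cos θ = (-0.505401)(0.994073) + (0.862884)(0.108716)(-0.894856) = -0.586351
φ₂ = asin(-0.586351) = -0.626547 rad = -35.899°.
Then Δλ = atan2(0.041872, 0.697730) = 0.059940 rad, from sin θ sin δ cos φ₁ over cos δ − sin φ₁ sin φ₂.
λ₂ = 176.517° + 3.434° = 179.951°.
The forward bearing on arrival equals the back-azimuth from the destination plus 180°.
Back-azimuth from P₂ (-35.899°, 179.951°) to P₁ (-30.358°, 176.517°), with Δλ' = λ₁ − λ₂ = -3.434°: atan2( sin Δλ' cos φ₁ , cos φ₂ sin φ₁ − sin φ₂ cos φ₁ cos Δλ' ) = 331.611°.
Final bearing = (331.611° + 180°) mod 360° = 151.611°.

final bearing 151.611°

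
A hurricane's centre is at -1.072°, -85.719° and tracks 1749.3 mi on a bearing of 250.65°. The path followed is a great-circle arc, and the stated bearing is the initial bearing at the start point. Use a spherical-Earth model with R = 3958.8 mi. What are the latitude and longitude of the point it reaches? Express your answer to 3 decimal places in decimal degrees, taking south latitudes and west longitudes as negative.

latitude -9.124°, longitude -109.839°

Central angle δ = d/R = 0.441876 rad.
Converting: φ₁ = -0.018710 rad, θ = 4.374668 rad.
sin φ₂ = sin φ₁ cos δ + cos φ₁ sin δ cos θ = (-0.018709)(0.903951) + (0.999825)(0.427636)(-0.331338) = -0.158579
φ₂ = asin(-0.158579) = -0.159251 rad = -9.124°.
Δλ = atan2( sin θ sin δ cos φ₁ , cos δ − sin φ₁ sin φ₂ ) = atan2(-0.403409, 0.900984) = -0.420976 rad = -24.120°.
λ₂ = -85.719° + -24.120° = -109.839°.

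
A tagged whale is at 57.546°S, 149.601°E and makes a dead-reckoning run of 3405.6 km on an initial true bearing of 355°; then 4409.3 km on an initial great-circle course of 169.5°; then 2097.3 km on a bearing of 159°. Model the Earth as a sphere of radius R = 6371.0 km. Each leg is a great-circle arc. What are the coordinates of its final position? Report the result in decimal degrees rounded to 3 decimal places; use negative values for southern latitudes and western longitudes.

Apply the spherical direct solution leg by leg, carrying full precision between legs.
Leg 1: from (-57.546°, 149.601°), δ = 3405.6/6371 = 0.534547 rad, θ = 355° → φ = -26.986°, λ = 146.745°.
Leg 2: from (-26.986°, 146.745°), δ = 4409.3/6371 = 0.692089 rad, θ = 169.5° → φ = -65.300°, λ = 162.904°.
Leg 3: from (-65.300°, 162.904°), δ = 2097.3/6371 = 0.329195 rad, θ = 159° → φ = -80.346°, λ = -153.398°.

latitude -80.346°, longitude -153.398°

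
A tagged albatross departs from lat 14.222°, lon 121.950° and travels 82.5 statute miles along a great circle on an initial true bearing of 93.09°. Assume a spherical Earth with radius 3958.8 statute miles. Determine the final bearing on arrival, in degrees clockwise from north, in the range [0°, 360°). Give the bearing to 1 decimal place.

final bearing 93.4°

The arc subtends δ = 82.5/3958.8 = 0.020840 rad at the centre.
Converting: φ₁ = 0.248221 rad, θ = 1.624727 rad.
Destination latitude: φ₂ = arcsin( sin φ₁ cos δ + cos φ₁ sin δ cos θ ) = arcsin(0.244537) = 14.154°.
Δλ = atan2( sin θ sin δ cos φ₁ , cos δ − sin φ₁ sin φ₂ ) = atan2(0.020170, 0.939705) = 0.021461 rad = 1.230°.
Hence λ₂ = 121.950° + 1.230° = 123.180°.
The forward bearing on arrival equals the back-azimuth from the destination plus 180°.
Back-azimuth from P₂ (14.2°, 123.2°) to P₁ (14.2°, 122.0°), with Δλ' = λ₁ − λ₂ = -1.2°: atan2( sin Δλ' cos φ₁ , cos φ₂ sin φ₁ − sin φ₂ cos φ₁ cos Δλ' ) = 273.4°.
Final bearing = (273.4° + 180°) mod 360° = 93.4°.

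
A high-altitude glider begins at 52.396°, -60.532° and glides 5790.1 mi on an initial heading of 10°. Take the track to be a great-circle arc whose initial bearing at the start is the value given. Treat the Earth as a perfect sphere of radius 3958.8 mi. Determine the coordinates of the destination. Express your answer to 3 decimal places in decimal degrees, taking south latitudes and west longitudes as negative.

The arc subtends δ = 5790.1/3958.8 = 1.462590 rad at the centre.
Converting: φ₁ = 0.914483 rad, θ = 0.174533 rad.
Destination latitude: φ₂ = arcsin( sin φ₁ cos δ + cos φ₁ sin δ cos θ ) = arcsin(0.682975) = 43.077°.
For the longitude increment, Δλ = atan2( sin θ sin δ cos φ₁, cos δ − sin φ₁ sin φ₂ ) = atan2(0.105340, -0.433089) = 166.329°.
λ₂ = -60.532° + 166.329° = 105.797°.

latitude 43.077°, longitude 105.797°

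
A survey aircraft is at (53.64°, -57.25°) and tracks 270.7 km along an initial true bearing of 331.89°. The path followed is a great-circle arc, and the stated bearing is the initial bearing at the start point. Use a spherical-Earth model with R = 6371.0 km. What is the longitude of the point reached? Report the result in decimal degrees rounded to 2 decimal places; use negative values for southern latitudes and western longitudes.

δ = 270.7/6371 = 0.042489 rad (2.4345°).
Start latitude φ₁ = 0.936195 rad; initial bearing θ = 5.792573 rad.
sin φ₂ = sin φ₁ cos δ + cos φ₁ sin δ cos θ = (0.805308)(0.999097) + (0.592857)(0.042477)(0.882045) = 0.826793
φ₂ = asin(0.826793) = 0.973383 rad = 55.77°.
Δλ = atan2( sin θ sin δ cos φ₁ , cos δ − sin φ₁ sin φ₂ ) = atan2(-0.011865, 0.333274) = -0.035587 rad = -2.04°.
Hence λ₂ = -57.25° + -2.04° = -59.29°.

longitude -59.29°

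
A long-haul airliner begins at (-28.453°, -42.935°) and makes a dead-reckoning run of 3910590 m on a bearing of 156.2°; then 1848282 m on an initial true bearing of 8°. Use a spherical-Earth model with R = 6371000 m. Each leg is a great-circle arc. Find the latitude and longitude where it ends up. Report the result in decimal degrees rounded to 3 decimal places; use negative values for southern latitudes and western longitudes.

latitude -42.009°, longitude -13.434°

Apply the spherical direct solution leg by leg, carrying full precision between legs.
Leg 1: from (-28.453°, -42.935°), δ = 3910590/6371000 = 0.613811 rad, θ = 156.2° → φ = -58.519°, λ = -16.505°.
Leg 2: from (-58.519°, -16.505°), δ = 1848282/6371000 = 0.290109 rad, θ = 8° → φ = -42.009°, λ = -13.434°.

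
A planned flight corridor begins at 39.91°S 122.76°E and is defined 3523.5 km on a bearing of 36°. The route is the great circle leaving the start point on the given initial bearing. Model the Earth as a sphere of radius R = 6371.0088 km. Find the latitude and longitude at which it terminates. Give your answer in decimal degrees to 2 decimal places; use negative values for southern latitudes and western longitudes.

Angular distance δ = d/R = 3523.5 / 6371.0088 = 0.553052 rad.
Converting: φ₁ = -0.696561 rad, θ = 0.628319 rad.
sin φ₂ = sin φ₁ cos δ + cos φ₁ sin δ cos θ = (-0.641584)(0.850925) + (0.767053)(0.525287)(0.809017) = -0.219968
φ₂ = asin(-0.219968) = -0.221782 rad = -12.71°.
Δλ = atan2( sin θ sin δ cos φ₁ , cos δ − sin φ₁ sin φ₂ ) = atan2(0.236832, 0.709797) = 0.322046 rad = 18.45°.
λ₂ = 122.76° + 18.45° = 141.21°.

latitude -12.71°, longitude 141.21°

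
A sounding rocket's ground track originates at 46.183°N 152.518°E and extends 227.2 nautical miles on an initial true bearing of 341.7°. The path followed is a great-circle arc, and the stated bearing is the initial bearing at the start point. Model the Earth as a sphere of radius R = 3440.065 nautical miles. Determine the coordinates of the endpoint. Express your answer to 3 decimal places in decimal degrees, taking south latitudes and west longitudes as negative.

Central angle δ = d/R = 0.066045 rad.
Converting: φ₁ = 0.806045 rad, θ = 5.963790 rad.
sin φ₂ = sin φ₁ cos δ + cos φ₁ sin δ cos θ = (0.721555)(0.997820) + (0.692357)(0.065997)(0.949425) = 0.763364
φ₂ = asin(0.763364) = 0.868506 rad = 49.762°.
Δλ = atan2( sin θ sin δ cos φ₁ , cos δ − sin φ₁ sin φ₂ ) = atan2(-0.014347, 0.447010) = -0.032085 rad = -1.838°.
Hence λ₂ = 152.518° + -1.838° = 150.680°.

latitude 49.762°, longitude 150.680°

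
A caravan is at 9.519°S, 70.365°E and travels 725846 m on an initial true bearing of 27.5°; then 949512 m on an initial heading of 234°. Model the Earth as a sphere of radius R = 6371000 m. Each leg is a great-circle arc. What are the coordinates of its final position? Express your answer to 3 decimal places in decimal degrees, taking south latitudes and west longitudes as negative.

Apply the spherical direct solution leg by leg, carrying full precision between legs.
Leg 1: from (-9.519°, 70.365°), δ = 725846/6371000 = 0.113930 rad, θ = 27.5° → φ = -3.718°, λ = 73.380°.
Leg 2: from (-3.718°, 73.380°), δ = 949512/6371000 = 0.149037 rad, θ = 234° → φ = -8.698°, λ = 66.400°.

latitude -8.698°, longitude 66.400°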